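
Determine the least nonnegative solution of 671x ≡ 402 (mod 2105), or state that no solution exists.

1497

gcd(2105, 671):
  2105 = 3·671 + 92
  671 = 7·92 + 27
  92 = 3·27 + 11
  27 = 2·11 + 5
  11 = 2·5 + 1
  5 = 5·1
so gcd(2105, 671) = 1.
1 divides 402, so solutions exist.
Back-substitute for Bézout coefficients:
  1 = 11 - 2·5
  ... = 671·(-389) + 2105·(124)
So 671·(-389) ≡ 1 (mod 2105); multiply by 402: x ≡ -156378 (mod 2105).
Smallest nonnegative: x = -156378 mod 2105 = 1497.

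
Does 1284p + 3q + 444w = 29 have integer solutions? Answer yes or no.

no

gcd(1284, 3) = 3.
gcd(3, 444) = 3.
3 does not divide 29 (remainder 2), so no integer solutions.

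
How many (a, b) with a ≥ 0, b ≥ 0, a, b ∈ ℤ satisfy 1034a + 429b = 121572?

gcd(1034, 429):
  1034 = 2×429 + 176
  429 = 2×176 + 77
  176 = 2×77 + 22
  77 = 3×22 + 11
  22 = 2×11
so gcd(1034, 429) = 11.
Back-substitute for Bézout coefficients:
  11 = 77 - 3×22
  ... = 1034×(-17) + 429×(41)
Scale by 11052: one solution is (-187884, 453132). Reduce a mod 39: (18, 240).
General: a = 18 + 39t, b = 240 - 94t.
a ≥ 0 ⇒ t ≥ 0; b ≥ 0 ⇒ t ≤ 2. So t ∈ [0, 2]: 3 solutions.

3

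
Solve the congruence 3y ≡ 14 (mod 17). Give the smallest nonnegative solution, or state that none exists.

16

gcd(17, 3) = 1  (17 = 5*3 + 2, 3 = 1*2 + 1, 2 = 2*1).
1 divides 14, so solutions exist.
Back-substituting, 3*(6) + 17*(-1) = 1.
So 3*(6) ≡ 1 (mod 17); multiply by 14: y ≡ 84 (mod 17).
Smallest nonnegative: y = 84 mod 17 = 16.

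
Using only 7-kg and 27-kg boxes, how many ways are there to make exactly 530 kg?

3

Need nonnegative integers with 7j + 27k = 530.
gcd(7, 27) = 1, and 7·(4) + 27·(-1) = 1.
So (j₀, k₀) = (2120, -530); general j = 2120 + 27t, k = -530 - 7t.
j ≥ 0 ⇒ t ≥ -78; k ≥ 0 ⇒ t ≤ -76. That's 3 values of t.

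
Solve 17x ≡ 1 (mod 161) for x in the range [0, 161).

19

gcd(161, 17) = 1.
By Bézout, 17·(19) + 161·(-2) = 1.
So 17·19 ≡ 1 (mod 161), and 19 mod 161 = 19.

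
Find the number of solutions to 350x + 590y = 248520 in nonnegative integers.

gcd(590, 350) = 10  (590 = 1×350 + 240, 350 = 1×240 + 110, 240 = 2×110 + 20, 110 = 5×20 + 10, 20 = 2×10).
Back-substituting, 350×(27) + 590×(-16) = 10.
Scale by 24852: one solution is (671004, -397632). Reduce x mod 59: (56, 388).
General: x = 56 + 59t, y = 388 - 35t.
x ≥ 0 ⇒ t ≥ 0; y ≥ 0 ⇒ t ≤ 11. So t ∈ [0, 11]: 12 solutions.

12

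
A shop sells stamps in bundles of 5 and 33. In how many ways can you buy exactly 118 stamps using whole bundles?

Need nonnegative integers with 5j + 33k = 118.
gcd(5, 33) = 1, and 5·(-13) + 33·(2) = 1.
So (j₀, k₀) = (-1534, 236); general j = -1534 + 33t, k = 236 - 5t.
j ≥ 0 ⇒ t ≥ 47; k ≥ 0 ⇒ t ≤ 47. That's 1 value of t.

1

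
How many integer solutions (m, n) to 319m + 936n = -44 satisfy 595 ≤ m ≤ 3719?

3

gcd(936, 319) = 1.
By Bézout, 319·(223) + 936·(-76) = 1.
Particular solution: (484, -165).
General solution: m = 484 + 936t, n = -165 - 319t for integer t.
595 ≤ 484 + 936t ≤ 3719 gives t ∈ [1, 3], which is 3 values.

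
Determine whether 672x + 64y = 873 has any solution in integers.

gcd(672, 64) = 32  (672 = 10*64 + 32, 64 = 2*32).
32 does not divide 873 (remainder 9), so no integer solutions.

no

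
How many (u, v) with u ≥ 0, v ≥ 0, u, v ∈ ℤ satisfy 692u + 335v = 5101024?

gcd(692, 335):
  692 = 2×335 + 22
  335 = 15×22 + 5
  22 = 4×5 + 2
  5 = 2×2 + 1
  2 = 2×1
so gcd(692, 335) = 1.
Back-substitute for Bézout coefficients:
  1 = 5 - 2×2
  ... = 692×(-137) + 335×(283)
Scale by 5101024: one solution is (-698840288, 1443589792). Reduce u mod 335: (197, 14820).
General: u = 197 + 335t, v = 14820 - 692t.
u ≥ 0 ⇒ t ≥ 0; v ≥ 0 ⇒ t ≤ 21. So t ∈ [0, 21]: 22 solutions.

22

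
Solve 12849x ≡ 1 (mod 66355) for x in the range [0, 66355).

44939

gcd(66355, 12849) = 1.
By Bézout, 12849*(-21416) + 66355*(4147) = 1.
So 12849*-21416 ≡ 1 (mod 66355), and -21416 mod 66355 = 44939.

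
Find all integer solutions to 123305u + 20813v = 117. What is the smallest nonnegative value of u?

gcd(123305, 20813) = 13.
13 divides 117, so solutions exist.
By Bézout, 123305×(172) + 20813×(-1019) = 13.
Scale by 117/13 = 9: (u₀, v₀) = (1548, -9171).
General solution: u = 1548 + 1601t, v = -9171 - 9485t for integer t.
u ≥ 0: smallest is 1548 mod 1601 = 1548 (at t = 0), with v = -9171.

1548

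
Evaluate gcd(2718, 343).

1

gcd(2718, 343):
  2718 = 7×343 + 317
  343 = 1×317 + 26
  317 = 12×26 + 5
  26 = 5×5 + 1
  5 = 5×1
so gcd(2718, 343) = 1.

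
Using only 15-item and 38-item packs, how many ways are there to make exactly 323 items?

1

Need nonnegative integers with 15j + 38k = 323.
gcd(15, 38) = 1, and 15·(-5) + 38·(2) = 1.
So (j₀, k₀) = (-1615, 646); general j = -1615 + 38t, k = 646 - 15t.
j ≥ 0 ⇒ t ≥ 43; k ≥ 0 ⇒ t ≤ 43. That's 1 value of t.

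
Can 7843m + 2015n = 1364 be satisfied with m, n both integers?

gcd(7843, 2015):
  7843 = 3×2015 + 1798
  2015 = 1×1798 + 217
  1798 = 8×217 + 62
  217 = 3×62 + 31
  62 = 2×31
so gcd(7843, 2015) = 31.
31 divides 1364, so integer solutions exist.

yes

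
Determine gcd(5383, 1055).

gcd(5383, 1055):
  5383 = 5×1055 + 108
  1055 = 9×108 + 83
  108 = 1×83 + 25
  83 = 3×25 + 8
  25 = 3×8 + 1
  8 = 8×1
so gcd(5383, 1055) = 1.

1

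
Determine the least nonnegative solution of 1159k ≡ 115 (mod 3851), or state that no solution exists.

gcd(3851, 1159) = 1  (3851 = 3×1159 + 374, 1159 = 3×374 + 37, 374 = 10×37 + 4, 37 = 9×4 + 1, 4 = 4×1).
1 divides 115, so solutions exist.
Back-substituting, 1159×(937) + 3851×(-282) = 1.
So 1159×(937) ≡ 1 (mod 3851); multiply by 115: k ≡ 107755 (mod 3851).
Smallest nonnegative: k = 107755 mod 3851 = 3778.

3778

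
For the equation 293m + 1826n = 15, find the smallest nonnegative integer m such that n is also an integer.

gcd(1826, 293):
  1826 = 6×293 + 68
  293 = 4×68 + 21
  68 = 3×21 + 5
  21 = 4×5 + 1
  5 = 5×1
so gcd(1826, 293) = 1.
1 divides 15, so solutions exist.
Back-substitute for Bézout coefficients:
  1 = 21 - 4×5
  ... = 293×(349) + 1826×(-56)
Scale by 15/1 = 15: (m₀, n₀) = (5235, -840).
General solution: m = 5235 + 1826t, n = -840 - 293t for integer t.
m ≥ 0: smallest is 5235 mod 1826 = 1583 (at t = -2), with n = -254.

1583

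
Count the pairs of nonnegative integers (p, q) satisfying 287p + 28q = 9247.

8

gcd(287, 28) = 7  (287 = 10*28 + 7, 28 = 4*7).
Back-substituting, 287*(1) + 28*(-10) = 7.
Scale by 1321: one solution is (1321, -13210). Reduce p mod 4: (1, 320).
General: p = 1 + 4t, q = 320 - 41t.
p ≥ 0 ⇒ t ≥ 0; q ≥ 0 ⇒ t ≤ 7. So t ∈ [0, 7]: 8 solutions.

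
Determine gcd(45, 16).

gcd(45, 16):
  45 = 2·16 + 13
  16 = 1·13 + 3
  13 = 4·3 + 1
  3 = 3·1
so gcd(45, 16) = 1.

1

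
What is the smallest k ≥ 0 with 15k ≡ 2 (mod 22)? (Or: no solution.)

gcd(22, 15):
  22 = 1*15 + 7
  15 = 2*7 + 1
  7 = 7*1
so gcd(22, 15) = 1.
1 divides 2, so solutions exist.
Back-substitute for Bézout coefficients:
  1 = 15 - 2*7
  ... = 15*(3) + 22*(-2)
So 15*(3) ≡ 1 (mod 22); multiply by 2: k ≡ 6 (mod 22).
Smallest nonnegative: k = 6 mod 22 = 6.

6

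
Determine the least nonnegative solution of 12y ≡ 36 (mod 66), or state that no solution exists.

3

gcd(66, 12) = 6  (66 = 5·12 + 6, 12 = 2·6).
6 divides 36, so solutions exist.
Back-substituting, 12·(-5) + 66·(1) = 6.
So 12·(-5) ≡ 6 (mod 66); multiply by 6: y ≡ -30 (mod 11).
Smallest nonnegative: y = -30 mod 11 = 3.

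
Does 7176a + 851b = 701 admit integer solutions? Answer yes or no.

gcd(7176, 851) = 23  (7176 = 8*851 + 368, 851 = 2*368 + 115, 368 = 3*115 + 23, 115 = 5*23).
23 does not divide 701 (remainder 11), so no integer solutions.

no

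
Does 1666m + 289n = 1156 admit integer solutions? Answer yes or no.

yes

gcd(1666, 289):
  1666 = 5·289 + 221
  289 = 1·221 + 68
  221 = 3·68 + 17
  68 = 4·17
so gcd(1666, 289) = 17.
17 divides 1156, so integer solutions exist.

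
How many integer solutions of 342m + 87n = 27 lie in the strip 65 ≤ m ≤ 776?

25

gcd(342, 87):
  342 = 3*87 + 81
  87 = 1*81 + 6
  81 = 13*6 + 3
  6 = 2*3
so gcd(342, 87) = 3.
Back-substitute for Bézout coefficients:
  3 = 81 - 13*6
  ... = 342*(14) + 87*(-55)
Scale by 9: particular solution (126, -495); reduce m mod 29: (10, -39).
General solution: m = 10 + 29t, n = -39 - 114t for integer t.
65 ≤ 10 + 29t ≤ 776 gives t ∈ [2, 26], which is 25 values.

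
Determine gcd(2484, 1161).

27

gcd(2484, 1161):
  2484 = 2*1161 + 162
  1161 = 7*162 + 27
  162 = 6*27
so gcd(2484, 1161) = 27.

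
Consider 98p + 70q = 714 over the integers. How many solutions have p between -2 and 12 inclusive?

3

gcd(98, 70) = 14  (98 = 1×70 + 28, 70 = 2×28 + 14, 28 = 2×14).
Back-substituting, 98×(-2) + 70×(3) = 14.
Scale by 51: particular solution (-102, 153); reduce p mod 5: (3, 6).
General solution: p = 3 + 5t, q = 6 - 7t for integer t.
-2 ≤ 3 + 5t ≤ 12 gives t ∈ [-1, 1], which is 3 values.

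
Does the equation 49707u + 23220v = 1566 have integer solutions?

gcd(49707, 23220) = 27  (49707 = 2·23220 + 3267, 23220 = 7·3267 + 351, 3267 = 9·351 + 108, 351 = 3·108 + 27, 108 = 4·27).
27 divides 1566, so integer solutions exist.

yes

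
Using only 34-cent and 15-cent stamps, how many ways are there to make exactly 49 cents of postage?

Need nonnegative integers with 34j + 15k = 49.
gcd(34, 15) = 1, and 34·(4) + 15·(-9) = 1.
So (j₀, k₀) = (196, -441); general j = 196 + 15t, k = -441 - 34t.
j ≥ 0 ⇒ t ≥ -13; k ≥ 0 ⇒ t ≤ -13. That's 1 value of t.

1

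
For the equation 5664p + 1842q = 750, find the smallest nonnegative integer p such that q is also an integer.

gcd(5664, 1842):
  5664 = 3*1842 + 138
  1842 = 13*138 + 48
  138 = 2*48 + 42
  48 = 1*42 + 6
  42 = 7*6
so gcd(5664, 1842) = 6.
6 divides 750, so solutions exist.
Back-substitute for Bézout coefficients:
  6 = 48 - 1*42
  ... = 5664*(-40) + 1842*(123)
Scale by 750/6 = 125: (p₀, q₀) = (-5000, 15375).
General solution: p = -5000 + 307t, q = 15375 - 944t for integer t.
p ≥ 0: smallest is -5000 mod 307 = 219 (at t = 17), with q = -673.

219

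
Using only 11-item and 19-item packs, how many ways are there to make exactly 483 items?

Need nonnegative integers with 11j + 19k = 483.
gcd(11, 19) = 1, and 11·(7) + 19·(-4) = 1.
So (j₀, k₀) = (3381, -1932); general j = 3381 + 19t, k = -1932 - 11t.
j ≥ 0 ⇒ t ≥ -177; k ≥ 0 ⇒ t ≤ -176. That's 2 values of t.

2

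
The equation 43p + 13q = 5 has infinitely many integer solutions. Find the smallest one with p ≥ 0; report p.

11

gcd(43, 13):
  43 = 3*13 + 4
  13 = 3*4 + 1
  4 = 4*1
so gcd(43, 13) = 1.
1 divides 5, so solutions exist.
Back-substitute for Bézout coefficients:
  1 = 13 - 3*4
  ... = 43*(-3) + 13*(10)
Scale by 5/1 = 5: (p₀, q₀) = (-15, 50).
General solution: p = -15 + 13t, q = 50 - 43t for integer t.
p ≥ 0: smallest is -15 mod 13 = 11 (at t = 2), with q = -36.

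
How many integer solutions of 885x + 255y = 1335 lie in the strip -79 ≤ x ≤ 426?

gcd(885, 255):
  885 = 3·255 + 120
  255 = 2·120 + 15
  120 = 8·15
so gcd(885, 255) = 15.
Back-substitute for Bézout coefficients:
  15 = 255 - 2·120
  ... = 885·(-2) + 255·(7)
Scale by 89: particular solution (-178, 623); reduce x mod 17: (9, -26).
General solution: x = 9 + 17t, y = -26 - 59t for integer t.
-79 ≤ 9 + 17t ≤ 426 gives t ∈ [-5, 24], which is 30 values.

30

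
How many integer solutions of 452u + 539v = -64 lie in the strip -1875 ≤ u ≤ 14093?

30

gcd(539, 452):
  539 = 1·452 + 87
  452 = 5·87 + 17
  87 = 5·17 + 2
  17 = 8·2 + 1
  2 = 2·1
so gcd(539, 452) = 1.
Back-substitute for Bézout coefficients:
  1 = 17 - 8·2
  ... = 452·(254) + 539·(-213)
Scale by -64: particular solution (-16256, 13632); reduce u mod 539: (453, -380).
General solution: u = 453 + 539t, v = -380 - 452t for integer t.
-1875 ≤ 453 + 539t ≤ 14093 gives t ∈ [-4, 25], which is 30 values.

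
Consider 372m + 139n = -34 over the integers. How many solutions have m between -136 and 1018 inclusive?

gcd(372, 139) = 1  (372 = 2·139 + 94, 139 = 1·94 + 45, 94 = 2·45 + 4, 45 = 11·4 + 1, 4 = 4·1).
Back-substituting, 372·(-34) + 139·(91) = 1.
Scale by -34: particular solution (1156, -3094); reduce m mod 139: (44, -118).
General solution: m = 44 + 139t, n = -118 - 372t for integer t.
-136 ≤ 44 + 139t ≤ 1018 gives t ∈ [-1, 7], which is 9 values.

9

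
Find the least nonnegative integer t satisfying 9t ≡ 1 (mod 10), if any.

gcd(10, 9):
  10 = 1×9 + 1
  9 = 9×1
so gcd(10, 9) = 1.
1 divides 1, so solutions exist.
Back-substitute for Bézout coefficients:
  1 = 10 - 1×9
  ... = 9×(-1) + 10×(1)
So 9×(-1) ≡ 1 (mod 10); multiply by 1: t ≡ -1 (mod 10).
Smallest nonnegative: t = -1 mod 10 = 9.

9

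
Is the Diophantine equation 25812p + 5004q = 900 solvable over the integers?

yes

gcd(25812, 5004) = 36  (25812 = 5*5004 + 792, 5004 = 6*792 + 252, 792 = 3*252 + 36, 252 = 7*36).
36 divides 900, so integer solutions exist.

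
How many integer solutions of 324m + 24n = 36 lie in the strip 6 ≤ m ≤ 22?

gcd(324, 24):
  324 = 13×24 + 12
  24 = 2×12
so gcd(324, 24) = 12.
Back-substitute for Bézout coefficients:
  12 = 324 - 13×24
  ... = 324×(1) + 24×(-13)
Scale by 3: particular solution (3, -39); reduce m mod 2: (1, -12).
General solution: m = 1 + 2t, n = -12 - 27t for integer t.
6 ≤ 1 + 2t ≤ 22 gives t ∈ [3, 10], which is 8 values.

8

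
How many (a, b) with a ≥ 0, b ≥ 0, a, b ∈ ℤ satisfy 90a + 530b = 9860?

gcd(530, 90) = 10.
By Bézout, 90·(6) + 530·(-1) = 10.
One solution: (33, 13).
General: a = 33 + 53t, b = 13 - 9t.
a ≥ 0 ⇒ t ≥ 0; b ≥ 0 ⇒ t ≤ 1. So t ∈ [0, 1]: 2 solutions.

2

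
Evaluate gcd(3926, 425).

gcd(3926, 425):
  3926 = 9*425 + 101
  425 = 4*101 + 21
  101 = 4*21 + 17
  21 = 1*17 + 4
  17 = 4*4 + 1
  4 = 4*1
so gcd(3926, 425) = 1.

1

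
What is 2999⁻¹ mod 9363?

7649

gcd(9363, 2999) = 1  (9363 = 3×2999 + 366, 2999 = 8×366 + 71, 366 = 5×71 + 11, 71 = 6×11 + 5, 11 = 2×5 + 1, 5 = 5×1).
Back-substituting, 2999×(-1714) + 9363×(549) = 1.
So 2999×-1714 ≡ 1 (mod 9363), and -1714 mod 9363 = 7649.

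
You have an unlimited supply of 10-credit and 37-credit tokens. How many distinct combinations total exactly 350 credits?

1

Need nonnegative integers with 10j + 37k = 350.
gcd(10, 37) = 1, and 10·(-11) + 37·(3) = 1.
So (j₀, k₀) = (-3850, 1050); general j = -3850 + 37t, k = 1050 - 10t.
j ≥ 0 ⇒ t ≥ 105; k ≥ 0 ⇒ t ≤ 105. That's 1 value of t.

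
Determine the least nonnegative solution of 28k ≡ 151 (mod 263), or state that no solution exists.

259

gcd(263, 28) = 1.
1 divides 151, so solutions exist.
By Bézout, 28*(47) + 263*(-5) = 1.
So 28*(47) ≡ 1 (mod 263); multiply by 151: k ≡ 7097 (mod 263).
Smallest nonnegative: k = 7097 mod 263 = 259.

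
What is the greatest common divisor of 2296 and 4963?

7

gcd(4963, 2296):
  4963 = 2*2296 + 371
  2296 = 6*371 + 70
  371 = 5*70 + 21
  70 = 3*21 + 7
  21 = 3*7
so gcd(4963, 2296) = 7.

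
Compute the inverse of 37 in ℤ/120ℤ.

gcd(120, 37) = 1  (120 = 3×37 + 9, 37 = 4×9 + 1, 9 = 9×1).
Back-substituting, 37×(13) + 120×(-4) = 1.
So 37×13 ≡ 1 (mod 120), and 13 mod 120 = 13.

13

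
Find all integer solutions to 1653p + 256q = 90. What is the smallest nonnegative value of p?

gcd(1653, 256) = 1  (1653 = 6*256 + 117, 256 = 2*117 + 22, 117 = 5*22 + 7, 22 = 3*7 + 1, 7 = 7*1).
1 divides 90, so solutions exist.
Back-substituting, 1653*(-35) + 256*(226) = 1.
Scale by 90/1 = 90: (p₀, q₀) = (-3150, 20340).
General solution: p = -3150 + 256t, q = 20340 - 1653t for integer t.
p ≥ 0: smallest is -3150 mod 256 = 178 (at t = 13), with q = -1149.

178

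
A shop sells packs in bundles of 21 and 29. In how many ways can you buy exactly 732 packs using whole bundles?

1

Need nonnegative integers with 21j + 29k = 732.
gcd(21, 29) = 1, and 21·(-11) + 29·(8) = 1.
So (j₀, k₀) = (-8052, 5856); general j = -8052 + 29t, k = 5856 - 21t.
j ≥ 0 ⇒ t ≥ 278; k ≥ 0 ⇒ t ≤ 278. That's 1 value of t.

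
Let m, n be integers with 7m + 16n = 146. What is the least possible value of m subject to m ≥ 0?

14

gcd(16, 7):
  16 = 2*7 + 2
  7 = 3*2 + 1
  2 = 2*1
so gcd(16, 7) = 1.
1 divides 146, so solutions exist.
Back-substitute for Bézout coefficients:
  1 = 7 - 3*2
  ... = 7*(7) + 16*(-3)
Scale by 146/1 = 146: (m₀, n₀) = (1022, -438).
General solution: m = 1022 + 16t, n = -438 - 7t for integer t.
m ≥ 0: smallest is 1022 mod 16 = 14 (at t = -63), with n = 3.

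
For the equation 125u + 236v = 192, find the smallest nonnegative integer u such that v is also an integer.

196

gcd(236, 125):
  236 = 1*125 + 111
  125 = 1*111 + 14
  111 = 7*14 + 13
  14 = 1*13 + 1
  13 = 13*1
so gcd(236, 125) = 1.
1 divides 192, so solutions exist.
Back-substitute for Bézout coefficients:
  1 = 14 - 1*13
  ... = 125*(17) + 236*(-9)
Scale by 192/1 = 192: (u₀, v₀) = (3264, -1728).
General solution: u = 3264 + 236t, v = -1728 - 125t for integer t.
u ≥ 0: smallest is 3264 mod 236 = 196 (at t = -13), with v = -103.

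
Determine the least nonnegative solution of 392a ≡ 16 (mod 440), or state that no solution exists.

18

gcd(440, 392):
  440 = 1*392 + 48
  392 = 8*48 + 8
  48 = 6*8
so gcd(440, 392) = 8.
8 divides 16, so solutions exist.
Back-substitute for Bézout coefficients:
  8 = 392 - 8*48
  ... = 392*(9) + 440*(-8)
So 392*(9) ≡ 8 (mod 440); multiply by 2: a ≡ 18 (mod 55).
Smallest nonnegative: a = 18 mod 55 = 18.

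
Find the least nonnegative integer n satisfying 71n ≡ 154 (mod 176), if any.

22

gcd(176, 71) = 1  (176 = 2×71 + 34, 71 = 2×34 + 3, 34 = 11×3 + 1, 3 = 3×1).
1 divides 154, so solutions exist.
Back-substituting, 71×(-57) + 176×(23) = 1.
So 71×(-57) ≡ 1 (mod 176); multiply by 154: n ≡ -8778 (mod 176).
Smallest nonnegative: n = -8778 mod 176 = 22.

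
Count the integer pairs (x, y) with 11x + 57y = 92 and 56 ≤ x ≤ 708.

gcd(57, 11):
  57 = 5·11 + 2
  11 = 5·2 + 1
  2 = 2·1
so gcd(57, 11) = 1.
Back-substitute for Bézout coefficients:
  1 = 11 - 5·2
  ... = 11·(26) + 57·(-5)
Scale by 92: particular solution (2392, -460); reduce x mod 57: (55, -9).
General solution: x = 55 + 57t, y = -9 - 11t for integer t.
56 ≤ 55 + 57t ≤ 708 gives t ∈ [1, 11], which is 11 values.

11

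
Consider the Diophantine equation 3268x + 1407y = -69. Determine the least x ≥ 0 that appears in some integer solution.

1224

gcd(3268, 1407):
  3268 = 2×1407 + 454
  1407 = 3×454 + 45
  454 = 10×45 + 4
  45 = 11×4 + 1
  4 = 4×1
so gcd(3268, 1407) = 1.
1 divides -69, so solutions exist.
Back-substitute for Bézout coefficients:
  1 = 45 - 11×4
  ... = 3268×(-344) + 1407×(799)
Scale by -69/1 = -69: (x₀, y₀) = (23736, -55131).
General solution: x = 23736 + 1407t, y = -55131 - 3268t for integer t.
x ≥ 0: smallest is 23736 mod 1407 = 1224 (at t = -16), with y = -2843.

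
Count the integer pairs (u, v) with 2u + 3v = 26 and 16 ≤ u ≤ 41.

9

gcd(3, 2):
  3 = 1·2 + 1
  2 = 2·1
so gcd(3, 2) = 1.
Back-substitute for Bézout coefficients:
  1 = 3 - 1·2
  ... = 2·(-1) + 3·(1)
Scale by 26: particular solution (-26, 26); reduce u mod 3: (1, 8).
General solution: u = 1 + 3t, v = 8 - 2t for integer t.
16 ≤ 1 + 3t ≤ 41 gives t ∈ [5, 13], which is 9 values.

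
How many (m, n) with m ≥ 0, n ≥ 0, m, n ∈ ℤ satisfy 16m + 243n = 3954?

1

gcd(243, 16) = 1.
By Bézout, 16*(76) + 243*(-5) = 1.
One solution: (156, 6).
General: m = 156 + 243t, n = 6 - 16t.
m ≥ 0 ⇒ t ≥ 0; n ≥ 0 ⇒ t ≤ 0. So t ∈ [0, 0]: 1 solution.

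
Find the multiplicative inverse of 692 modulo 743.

gcd(743, 692) = 1  (743 = 1·692 + 51, 692 = 13·51 + 29, 51 = 1·29 + 22, 29 = 1·22 + 7, 22 = 3·7 + 1, 7 = 7·1).
Back-substituting, 692·(-102) + 743·(95) = 1.
So 692·-102 ≡ 1 (mod 743), and -102 mod 743 = 641.

641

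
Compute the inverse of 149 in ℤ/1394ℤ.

973

gcd(1394, 149) = 1  (1394 = 9·149 + 53, 149 = 2·53 + 43, 53 = 1·43 + 10, 43 = 4·10 + 3, 10 = 3·3 + 1, 3 = 3·1).
Back-substituting, 149·(-421) + 1394·(45) = 1.
So 149·-421 ≡ 1 (mod 1394), and -421 mod 1394 = 973.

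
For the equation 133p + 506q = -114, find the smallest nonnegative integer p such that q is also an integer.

216

gcd(506, 133) = 1.
1 divides -114, so solutions exist.
By Bézout, 133*(-175) + 506*(46) = 1.
Scale by -114/1 = -114: (p₀, q₀) = (19950, -5244).
General solution: p = 19950 + 506t, q = -5244 - 133t for integer t.
p ≥ 0: smallest is 19950 mod 506 = 216 (at t = -39), with q = -57.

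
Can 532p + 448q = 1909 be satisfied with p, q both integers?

no

gcd(532, 448):
  532 = 1*448 + 84
  448 = 5*84 + 28
  84 = 3*28
so gcd(532, 448) = 28.
28 does not divide 1909 (remainder 5), so no integer solutions.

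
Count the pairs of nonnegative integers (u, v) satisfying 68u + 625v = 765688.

gcd(625, 68) = 1  (625 = 9*68 + 13, 68 = 5*13 + 3, 13 = 4*3 + 1, 3 = 3*1).
Back-substituting, 68*(-193) + 625*(21) = 1.
Scale by 765688: one solution is (-147777784, 16079448). Reduce u mod 625: (341, 1188).
General: u = 341 + 625t, v = 1188 - 68t.
u ≥ 0 ⇒ t ≥ 0; v ≥ 0 ⇒ t ≤ 17. So t ∈ [0, 17]: 18 solutions.

18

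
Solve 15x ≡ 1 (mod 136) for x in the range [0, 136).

gcd(136, 15) = 1.
By Bézout, 15*(-9) + 136*(1) = 1.
So 15*-9 ≡ 1 (mod 136), and -9 mod 136 = 127.

127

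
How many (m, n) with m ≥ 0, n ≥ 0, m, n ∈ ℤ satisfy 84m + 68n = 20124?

gcd(84, 68) = 4.
By Bézout, 84·(-4) + 68·(5) = 4.
One solution: (4, 291).
General: m = 4 + 17t, n = 291 - 21t.
m ≥ 0 ⇒ t ≥ 0; n ≥ 0 ⇒ t ≤ 13. So t ∈ [0, 13]: 14 solutions.

14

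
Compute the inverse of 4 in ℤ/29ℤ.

gcd(29, 4) = 1  (29 = 7×4 + 1, 4 = 4×1).
Back-substituting, 4×(-7) + 29×(1) = 1.
So 4×-7 ≡ 1 (mod 29), and -7 mod 29 = 22.

22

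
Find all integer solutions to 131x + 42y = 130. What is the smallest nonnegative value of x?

26

gcd(131, 42) = 1.
1 divides 130, so solutions exist.
By Bézout, 131*(17) + 42*(-53) = 1.
Scale by 130/1 = 130: (x₀, y₀) = (2210, -6890).
General solution: x = 2210 + 42t, y = -6890 - 131t for integer t.
x ≥ 0: smallest is 2210 mod 42 = 26 (at t = -52), with y = -78.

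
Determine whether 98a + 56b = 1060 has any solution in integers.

gcd(98, 56) = 14.
14 does not divide 1060 (remainder 10), so no integer solutions.

no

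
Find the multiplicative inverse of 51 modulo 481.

gcd(481, 51):
  481 = 9*51 + 22
  51 = 2*22 + 7
  22 = 3*7 + 1
  7 = 7*1
so gcd(481, 51) = 1.
Back-substitute for Bézout coefficients:
  1 = 22 - 3*7
  ... = 51*(-66) + 481*(7)
So 51*-66 ≡ 1 (mod 481), and -66 mod 481 = 415.

415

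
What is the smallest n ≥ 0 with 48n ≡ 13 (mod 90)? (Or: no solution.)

no solution

gcd(90, 48) = 6.
6 does not divide 13, so the congruence has no solution.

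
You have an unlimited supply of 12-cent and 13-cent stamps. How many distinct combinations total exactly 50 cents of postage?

1

Need nonnegative integers with 12j + 13k = 50.
gcd(12, 13) = 1, and 12·(-1) + 13·(1) = 1.
So (j₀, k₀) = (-50, 50); general j = -50 + 13t, k = 50 - 12t.
j ≥ 0 ⇒ t ≥ 4; k ≥ 0 ⇒ t ≤ 4. That's 1 value of t.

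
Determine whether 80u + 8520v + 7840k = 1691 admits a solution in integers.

no

gcd(8520, 80) = 40  (8520 = 106·80 + 40, 80 = 2·40).
gcd(40, 7840) = 40.
40 does not divide 1691 (remainder 11), so no integer solutions.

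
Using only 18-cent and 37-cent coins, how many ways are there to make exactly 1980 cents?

Need nonnegative integers with 18j + 37k = 1980.
gcd(18, 37) = 1, and 18·(-2) + 37·(1) = 1.
So (j₀, k₀) = (-3960, 1980); general j = -3960 + 37t, k = 1980 - 18t.
j ≥ 0 ⇒ t ≥ 108; k ≥ 0 ⇒ t ≤ 110. That's 3 values of t.

3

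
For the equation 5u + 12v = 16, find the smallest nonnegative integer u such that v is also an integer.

gcd(12, 5):
  12 = 2·5 + 2
  5 = 2·2 + 1
  2 = 2·1
so gcd(12, 5) = 1.
1 divides 16, so solutions exist.
Back-substitute for Bézout coefficients:
  1 = 5 - 2·2
  ... = 5·(5) + 12·(-2)
Scale by 16/1 = 16: (u₀, v₀) = (80, -32).
General solution: u = 80 + 12t, v = -32 - 5t for integer t.
u ≥ 0: smallest is 80 mod 12 = 8 (at t = -6), with v = -2.

8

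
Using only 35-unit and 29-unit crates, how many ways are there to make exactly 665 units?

Need nonnegative integers with 35j + 29k = 665.
gcd(35, 29) = 1, and 35·(5) + 29·(-6) = 1.
So (j₀, k₀) = (3325, -3990); general j = 3325 + 29t, k = -3990 - 35t.
j ≥ 0 ⇒ t ≥ -114; k ≥ 0 ⇒ t ≤ -114. That's 1 value of t.

1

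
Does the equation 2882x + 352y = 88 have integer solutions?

yes

gcd(2882, 352) = 22  (2882 = 8·352 + 66, 352 = 5·66 + 22, 66 = 3·22).
22 divides 88, so integer solutions exist.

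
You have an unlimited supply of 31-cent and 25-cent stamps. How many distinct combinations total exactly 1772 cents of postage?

Need nonnegative integers with 31j + 25k = 1772.
gcd(31, 25) = 1, and 31·(-4) + 25·(5) = 1.
So (j₀, k₀) = (-7088, 8860); general j = -7088 + 25t, k = 8860 - 31t.
j ≥ 0 ⇒ t ≥ 284; k ≥ 0 ⇒ t ≤ 285. That's 2 values of t.

2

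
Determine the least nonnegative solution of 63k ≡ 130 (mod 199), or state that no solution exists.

160

gcd(199, 63) = 1  (199 = 3·63 + 10, 63 = 6·10 + 3, 10 = 3·3 + 1, 3 = 3·1).
1 divides 130, so solutions exist.
Back-substituting, 63·(-60) + 199·(19) = 1.
So 63·(-60) ≡ 1 (mod 199); multiply by 130: k ≡ -7800 (mod 199).
Smallest nonnegative: k = -7800 mod 199 = 160.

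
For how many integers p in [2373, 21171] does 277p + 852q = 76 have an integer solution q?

gcd(852, 277):
  852 = 3·277 + 21
  277 = 13·21 + 4
  21 = 5·4 + 1
  4 = 4·1
so gcd(852, 277) = 1.
Back-substitute for Bézout coefficients:
  1 = 21 - 5·4
  ... = 277·(-203) + 852·(66)
Scale by 76: particular solution (-15428, 5016); reduce p mod 852: (760, -247).
General solution: p = 760 + 852t, q = -247 - 277t for integer t.
2373 ≤ 760 + 852t ≤ 21171 gives t ∈ [2, 23], which is 22 values.

22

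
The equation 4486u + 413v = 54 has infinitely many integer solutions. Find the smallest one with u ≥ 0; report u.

gcd(4486, 413):
  4486 = 10×413 + 356
  413 = 1×356 + 57
  356 = 6×57 + 14
  57 = 4×14 + 1
  14 = 14×1
so gcd(4486, 413) = 1.
1 divides 54, so solutions exist.
Back-substitute for Bézout coefficients:
  1 = 57 - 4×14
  ... = 4486×(-29) + 413×(315)
Scale by 54/1 = 54: (u₀, v₀) = (-1566, 17010).
General solution: u = -1566 + 413t, v = 17010 - 4486t for integer t.
u ≥ 0: smallest is -1566 mod 413 = 86 (at t = 4), with v = -934.

86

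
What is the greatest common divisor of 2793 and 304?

19

gcd(2793, 304) = 19  (2793 = 9·304 + 57, 304 = 5·57 + 19, 57 = 3·19).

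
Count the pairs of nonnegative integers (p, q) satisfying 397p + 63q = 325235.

gcd(397, 63) = 1  (397 = 6·63 + 19, 63 = 3·19 + 6, 19 = 3·6 + 1, 6 = 6·1).
Back-substituting, 397·(10) + 63·(-63) = 1.
Scale by 325235: one solution is (3252350, -20489805). Reduce p mod 63: (38, 4923).
General: p = 38 + 63t, q = 4923 - 397t.
p ≥ 0 ⇒ t ≥ 0; q ≥ 0 ⇒ t ≤ 12. So t ∈ [0, 12]: 13 solutions.

13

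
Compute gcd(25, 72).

gcd(72, 25):
  72 = 2×25 + 22
  25 = 1×22 + 3
  22 = 7×3 + 1
  3 = 3×1
so gcd(72, 25) = 1.

1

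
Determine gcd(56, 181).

gcd(181, 56):
  181 = 3*56 + 13
  56 = 4*13 + 4
  13 = 3*4 + 1
  4 = 4*1
so gcd(181, 56) = 1.

1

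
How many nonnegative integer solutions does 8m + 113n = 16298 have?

18

gcd(113, 8):
  113 = 14*8 + 1
  8 = 8*1
so gcd(113, 8) = 1.
Back-substitute for Bézout coefficients:
  1 = 113 - 14*8
  ... = 8*(-14) + 113*(1)
Scale by 16298: one solution is (-228172, 16298). Reduce m mod 113: (88, 138).
General: m = 88 + 113t, n = 138 - 8t.
m ≥ 0 ⇒ t ≥ 0; n ≥ 0 ⇒ t ≤ 17. So t ∈ [0, 17]: 18 solutions.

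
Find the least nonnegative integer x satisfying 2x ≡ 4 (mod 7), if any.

2

gcd(7, 2):
  7 = 3×2 + 1
  2 = 2×1
so gcd(7, 2) = 1.
1 divides 4, so solutions exist.
Back-substitute for Bézout coefficients:
  1 = 7 - 3×2
  ... = 2×(-3) + 7×(1)
So 2×(-3) ≡ 1 (mod 7); multiply by 4: x ≡ -12 (mod 7).
Smallest nonnegative: x = -12 mod 7 = 2.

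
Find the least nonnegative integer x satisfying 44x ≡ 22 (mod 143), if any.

gcd(143, 44) = 11  (143 = 3*44 + 11, 44 = 4*11).
11 divides 22, so solutions exist.
Back-substituting, 44*(-3) + 143*(1) = 11.
So 44*(-3) ≡ 11 (mod 143); multiply by 2: x ≡ -6 (mod 13).
Smallest nonnegative: x = -6 mod 13 = 7.

7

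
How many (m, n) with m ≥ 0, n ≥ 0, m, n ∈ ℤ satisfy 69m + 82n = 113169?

20

gcd(82, 69):
  82 = 1*69 + 13
  69 = 5*13 + 4
  13 = 3*4 + 1
  4 = 4*1
so gcd(82, 69) = 1.
Back-substitute for Bézout coefficients:
  1 = 13 - 3*4
  ... = 69*(-19) + 82*(16)
Scale by 113169: one solution is (-2150211, 1810704). Reduce m mod 82: (75, 1317).
General: m = 75 + 82t, n = 1317 - 69t.
m ≥ 0 ⇒ t ≥ 0; n ≥ 0 ⇒ t ≤ 19. So t ∈ [0, 19]: 20 solutions.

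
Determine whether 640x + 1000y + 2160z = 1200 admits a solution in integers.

yes

gcd(1000, 640) = 40.
gcd(40, 2160) = 40.
40 divides 1200, so integer solutions exist.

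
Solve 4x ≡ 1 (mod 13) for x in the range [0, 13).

10

gcd(13, 4) = 1  (13 = 3·4 + 1, 4 = 4·1).
Back-substituting, 4·(-3) + 13·(1) = 1.
So 4·-3 ≡ 1 (mod 13), and -3 mod 13 = 10.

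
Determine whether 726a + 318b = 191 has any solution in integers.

no

gcd(726, 318) = 6.
6 does not divide 191 (remainder 5), so no integer solutions.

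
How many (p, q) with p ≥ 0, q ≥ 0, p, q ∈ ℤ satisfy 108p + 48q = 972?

3

gcd(108, 48):
  108 = 2*48 + 12
  48 = 4*12
so gcd(108, 48) = 12.
Back-substitute for Bézout coefficients:
  12 = 108 - 2*48
  ... = 108*(1) + 48*(-2)
Scale by 81: one solution is (81, -162). Reduce p mod 4: (1, 18).
General: p = 1 + 4t, q = 18 - 9t.
p ≥ 0 ⇒ t ≥ 0; q ≥ 0 ⇒ t ≤ 2. So t ∈ [0, 2]: 3 solutions.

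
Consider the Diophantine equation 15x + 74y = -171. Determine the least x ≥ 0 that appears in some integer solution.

gcd(74, 15) = 1.
1 divides -171, so solutions exist.
By Bézout, 15*(5) + 74*(-1) = 1.
Scale by -171/1 = -171: (x₀, y₀) = (-855, 171).
General solution: x = -855 + 74t, y = 171 - 15t for integer t.
x ≥ 0: smallest is -855 mod 74 = 33 (at t = 12), with y = -9.

33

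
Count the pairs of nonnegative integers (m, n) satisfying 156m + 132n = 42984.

25

gcd(156, 132):
  156 = 1·132 + 24
  132 = 5·24 + 12
  24 = 2·12
so gcd(156, 132) = 12.
Back-substitute for Bézout coefficients:
  12 = 132 - 5·24
  ... = 156·(-5) + 132·(6)
Scale by 3582: one solution is (-17910, 21492). Reduce m mod 11: (9, 315).
General: m = 9 + 11t, n = 315 - 13t.
m ≥ 0 ⇒ t ≥ 0; n ≥ 0 ⇒ t ≤ 24. So t ∈ [0, 24]: 25 solutions.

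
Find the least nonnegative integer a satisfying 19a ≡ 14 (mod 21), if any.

gcd(21, 19) = 1  (21 = 1×19 + 2, 19 = 9×2 + 1, 2 = 2×1).
1 divides 14, so solutions exist.
Back-substituting, 19×(10) + 21×(-9) = 1.
So 19×(10) ≡ 1 (mod 21); multiply by 14: a ≡ 140 (mod 21).
Smallest nonnegative: a = 140 mod 21 = 14.

14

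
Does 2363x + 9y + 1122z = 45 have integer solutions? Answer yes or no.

gcd(2363, 9):
  2363 = 262*9 + 5
  9 = 1*5 + 4
  5 = 1*4 + 1
  4 = 4*1
so gcd(2363, 9) = 1.
gcd(1, 1122) = 1.
1 divides 45, so integer solutions exist.

yes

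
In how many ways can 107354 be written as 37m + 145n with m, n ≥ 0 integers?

20

gcd(145, 37):
  145 = 3·37 + 34
  37 = 1·34 + 3
  34 = 11·3 + 1
  3 = 3·1
so gcd(145, 37) = 1.
Back-substitute for Bézout coefficients:
  1 = 34 - 11·3
  ... = 37·(-47) + 145·(12)
Scale by 107354: one solution is (-5045638, 1288248). Reduce m mod 145: (72, 722).
General: m = 72 + 145t, n = 722 - 37t.
m ≥ 0 ⇒ t ≥ 0; n ≥ 0 ⇒ t ≤ 19. So t ∈ [0, 19]: 20 solutions.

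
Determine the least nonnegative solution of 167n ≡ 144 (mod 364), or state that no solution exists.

gcd(364, 167):
  364 = 2·167 + 30
  167 = 5·30 + 17
  30 = 1·17 + 13
  17 = 1·13 + 4
  13 = 3·4 + 1
  4 = 4·1
so gcd(364, 167) = 1.
1 divides 144, so solutions exist.
Back-substitute for Bézout coefficients:
  1 = 13 - 3·4
  ... = 167·(-85) + 364·(39)
So 167·(-85) ≡ 1 (mod 364); multiply by 144: n ≡ -12240 (mod 364).
Smallest nonnegative: n = -12240 mod 364 = 136.

136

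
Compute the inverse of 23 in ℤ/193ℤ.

gcd(193, 23) = 1.
By Bézout, 23×(42) + 193×(-5) = 1.
So 23×42 ≡ 1 (mod 193), and 42 mod 193 = 42.

42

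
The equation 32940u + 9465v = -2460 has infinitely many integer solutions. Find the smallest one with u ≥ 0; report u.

gcd(32940, 9465):
  32940 = 3·9465 + 4545
  9465 = 2·4545 + 375
  4545 = 12·375 + 45
  375 = 8·45 + 15
  45 = 3·15
so gcd(32940, 9465) = 15.
15 divides -2460, so solutions exist.
Back-substitute for Bézout coefficients:
  15 = 375 - 8·45
  ... = 32940·(-202) + 9465·(703)
Scale by -2460/15 = -164: (u₀, v₀) = (33128, -115292).
General solution: u = 33128 + 631t, v = -115292 - 2196t for integer t.
u ≥ 0: smallest is 33128 mod 631 = 316 (at t = -52), with v = -1100.

316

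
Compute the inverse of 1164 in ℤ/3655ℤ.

1749

gcd(3655, 1164) = 1.
By Bézout, 1164·(1749) + 3655·(-557) = 1.
So 1164·1749 ≡ 1 (mod 3655), and 1749 mod 3655 = 1749.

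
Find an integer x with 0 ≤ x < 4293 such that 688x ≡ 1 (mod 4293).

gcd(4293, 688) = 1.
By Bézout, 688×(-1379) + 4293×(221) = 1.
So 688×-1379 ≡ 1 (mod 4293), and -1379 mod 4293 = 2914.

2914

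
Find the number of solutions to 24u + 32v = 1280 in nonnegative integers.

gcd(32, 24):
  32 = 1×24 + 8
  24 = 3×8
so gcd(32, 24) = 8.
Back-substitute for Bézout coefficients:
  8 = 32 - 1×24
  ... = 24×(-1) + 32×(1)
Scale by 160: one solution is (-160, 160). Reduce u mod 4: (0, 40).
General: u = 0 + 4t, v = 40 - 3t.
u ≥ 0 ⇒ t ≥ 0; v ≥ 0 ⇒ t ≤ 13. So t ∈ [0, 13]: 14 solutions.

14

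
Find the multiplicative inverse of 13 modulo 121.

gcd(121, 13):
  121 = 9×13 + 4
  13 = 3×4 + 1
  4 = 4×1
so gcd(121, 13) = 1.
Back-substitute for Bézout coefficients:
  1 = 13 - 3×4
  ... = 13×(28) + 121×(-3)
So 13×28 ≡ 1 (mod 121), and 28 mod 121 = 28.

28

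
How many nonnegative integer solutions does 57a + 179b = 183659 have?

gcd(179, 57) = 1  (179 = 3*57 + 8, 57 = 7*8 + 1, 8 = 8*1).
Back-substituting, 57*(22) + 179*(-7) = 1.
Scale by 183659: one solution is (4040498, -1285613). Reduce a mod 179: (110, 991).
General: a = 110 + 179t, b = 991 - 57t.
a ≥ 0 ⇒ t ≥ 0; b ≥ 0 ⇒ t ≤ 17. So t ∈ [0, 17]: 18 solutions.

18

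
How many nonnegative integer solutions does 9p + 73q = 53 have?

0

gcd(73, 9):
  73 = 8·9 + 1
  9 = 9·1
so gcd(73, 9) = 1.
Back-substitute for Bézout coefficients:
  1 = 73 - 8·9
  ... = 9·(-8) + 73·(1)
Scale by 53: one solution is (-424, 53). Reduce p mod 73: (14, -1).
General: p = 14 + 73t, q = -1 - 9t.
p ≥ 0 ⇒ t ≥ 0; q ≥ 0 ⇒ t ≤ -1. So t ∈ [0, -1]: 0 solutions.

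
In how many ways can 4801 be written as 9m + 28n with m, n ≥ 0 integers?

gcd(28, 9) = 1  (28 = 3*9 + 1, 9 = 9*1).
Back-substituting, 9*(-3) + 28*(1) = 1.
Scale by 4801: one solution is (-14403, 4801). Reduce m mod 28: (17, 166).
General: m = 17 + 28t, n = 166 - 9t.
m ≥ 0 ⇒ t ≥ 0; n ≥ 0 ⇒ t ≤ 18. So t ∈ [0, 18]: 19 solutions.

19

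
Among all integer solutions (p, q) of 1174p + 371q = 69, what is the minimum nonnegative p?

214

gcd(1174, 371) = 1  (1174 = 3×371 + 61, 371 = 6×61 + 5, 61 = 12×5 + 1, 5 = 5×1).
1 divides 69, so solutions exist.
Back-substituting, 1174×(73) + 371×(-231) = 1.
Scale by 69/1 = 69: (p₀, q₀) = (5037, -15939).
General solution: p = 5037 + 371t, q = -15939 - 1174t for integer t.
p ≥ 0: smallest is 5037 mod 371 = 214 (at t = -13), with q = -677.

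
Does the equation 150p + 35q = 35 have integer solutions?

yes

gcd(150, 35) = 5  (150 = 4*35 + 10, 35 = 3*10 + 5, 10 = 2*5).
5 divides 35, so integer solutions exist.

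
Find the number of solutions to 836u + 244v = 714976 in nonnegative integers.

14

gcd(836, 244):
  836 = 3×244 + 104
  244 = 2×104 + 36
  104 = 2×36 + 32
  36 = 1×32 + 4
  32 = 8×4
so gcd(836, 244) = 4.
Back-substitute for Bézout coefficients:
  4 = 36 - 1×32
  ... = 836×(-7) + 244×(24)
Scale by 178744: one solution is (-1251208, 4289856). Reduce u mod 61: (24, 2848).
General: u = 24 + 61t, v = 2848 - 209t.
u ≥ 0 ⇒ t ≥ 0; v ≥ 0 ⇒ t ≤ 13. So t ∈ [0, 13]: 14 solutions.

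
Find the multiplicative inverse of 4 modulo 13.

10

gcd(13, 4) = 1  (13 = 3·4 + 1, 4 = 4·1).
Back-substituting, 4·(-3) + 13·(1) = 1.
So 4·-3 ≡ 1 (mod 13), and -3 mod 13 = 10.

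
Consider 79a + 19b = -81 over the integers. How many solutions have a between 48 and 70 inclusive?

gcd(79, 19) = 1.
By Bézout, 79·(-6) + 19·(25) = 1.
Particular solution: (11, -50).
General solution: a = 11 + 19t, b = -50 - 79t for integer t.
48 ≤ 11 + 19t ≤ 70 gives t ∈ [2, 3], which is 2 values.

2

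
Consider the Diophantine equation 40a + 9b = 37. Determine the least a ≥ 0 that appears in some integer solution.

gcd(40, 9):
  40 = 4×9 + 4
  9 = 2×4 + 1
  4 = 4×1
so gcd(40, 9) = 1.
1 divides 37, so solutions exist.
Back-substitute for Bézout coefficients:
  1 = 9 - 2×4
  ... = 40×(-2) + 9×(9)
Scale by 37/1 = 37: (a₀, b₀) = (-74, 333).
General solution: a = -74 + 9t, b = 333 - 40t for integer t.
a ≥ 0: smallest is -74 mod 9 = 7 (at t = 9), with b = -27.

7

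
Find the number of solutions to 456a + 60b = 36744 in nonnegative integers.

gcd(456, 60) = 12.
By Bézout, 456*(2) + 60*(-15) = 12.
One solution: (4, 582).
General: a = 4 + 5t, b = 582 - 38t.
a ≥ 0 ⇒ t ≥ 0; b ≥ 0 ⇒ t ≤ 15. So t ∈ [0, 15]: 16 solutions.

16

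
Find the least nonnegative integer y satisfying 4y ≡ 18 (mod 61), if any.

gcd(61, 4):
  61 = 15·4 + 1
  4 = 4·1
so gcd(61, 4) = 1.
1 divides 18, so solutions exist.
Back-substitute for Bézout coefficients:
  1 = 61 - 15·4
  ... = 4·(-15) + 61·(1)
So 4·(-15) ≡ 1 (mod 61); multiply by 18: y ≡ -270 (mod 61).
Smallest nonnegative: y = -270 mod 61 = 35.

35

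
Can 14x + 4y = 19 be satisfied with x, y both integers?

no

gcd(14, 4) = 2  (14 = 3*4 + 2, 4 = 2*2).
2 does not divide 19 (remainder 1), so no integer solutions.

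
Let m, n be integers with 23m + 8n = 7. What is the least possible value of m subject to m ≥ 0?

gcd(23, 8):
  23 = 2*8 + 7
  8 = 1*7 + 1
  7 = 7*1
so gcd(23, 8) = 1.
1 divides 7, so solutions exist.
Back-substitute for Bézout coefficients:
  1 = 8 - 1*7
  ... = 23*(-1) + 8*(3)
Scale by 7/1 = 7: (m₀, n₀) = (-7, 21).
General solution: m = -7 + 8t, n = 21 - 23t for integer t.
m ≥ 0: smallest is -7 mod 8 = 1 (at t = 1), with n = -2.

1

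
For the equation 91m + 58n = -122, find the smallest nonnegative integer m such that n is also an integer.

gcd(91, 58):
  91 = 1*58 + 33
  58 = 1*33 + 25
  33 = 1*25 + 8
  25 = 3*8 + 1
  8 = 8*1
so gcd(91, 58) = 1.
1 divides -122, so solutions exist.
Back-substitute for Bézout coefficients:
  1 = 25 - 3*8
  ... = 91*(-7) + 58*(11)
Scale by -122/1 = -122: (m₀, n₀) = (854, -1342).
General solution: m = 854 + 58t, n = -1342 - 91t for integer t.
m ≥ 0: smallest is 854 mod 58 = 42 (at t = -14), with n = -68.

42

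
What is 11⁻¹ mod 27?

5

gcd(27, 11):
  27 = 2×11 + 5
  11 = 2×5 + 1
  5 = 5×1
so gcd(27, 11) = 1.
Back-substitute for Bézout coefficients:
  1 = 11 - 2×5
  ... = 11×(5) + 27×(-2)
So 11×5 ≡ 1 (mod 27), and 5 mod 27 = 5.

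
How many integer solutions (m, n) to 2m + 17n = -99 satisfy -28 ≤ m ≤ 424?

gcd(17, 2):
  17 = 8·2 + 1
  2 = 2·1
so gcd(17, 2) = 1.
Back-substitute for Bézout coefficients:
  1 = 17 - 8·2
  ... = 2·(-8) + 17·(1)
Scale by -99: particular solution (792, -99); reduce m mod 17: (10, -7).
General solution: m = 10 + 17t, n = -7 - 2t for integer t.
-28 ≤ 10 + 17t ≤ 424 gives t ∈ [-2, 24], which is 27 values.

27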